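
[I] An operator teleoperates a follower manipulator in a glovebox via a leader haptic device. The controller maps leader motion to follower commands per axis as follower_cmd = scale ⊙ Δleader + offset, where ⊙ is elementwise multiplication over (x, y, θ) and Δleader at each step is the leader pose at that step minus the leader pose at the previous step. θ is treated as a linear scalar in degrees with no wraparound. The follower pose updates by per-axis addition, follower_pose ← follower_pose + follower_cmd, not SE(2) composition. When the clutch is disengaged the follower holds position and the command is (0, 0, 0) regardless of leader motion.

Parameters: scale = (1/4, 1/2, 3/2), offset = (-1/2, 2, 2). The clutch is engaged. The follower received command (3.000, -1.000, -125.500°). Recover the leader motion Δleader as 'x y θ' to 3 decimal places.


14.000 -6.000 -85.000

axis x: (3.000 − -1/2) / (1/4) = 14.000
axis y: (-1.000 − 2) / (1/2) = -6.000
axis θ: (-125.500 − 2) / (3/2) = -85.000


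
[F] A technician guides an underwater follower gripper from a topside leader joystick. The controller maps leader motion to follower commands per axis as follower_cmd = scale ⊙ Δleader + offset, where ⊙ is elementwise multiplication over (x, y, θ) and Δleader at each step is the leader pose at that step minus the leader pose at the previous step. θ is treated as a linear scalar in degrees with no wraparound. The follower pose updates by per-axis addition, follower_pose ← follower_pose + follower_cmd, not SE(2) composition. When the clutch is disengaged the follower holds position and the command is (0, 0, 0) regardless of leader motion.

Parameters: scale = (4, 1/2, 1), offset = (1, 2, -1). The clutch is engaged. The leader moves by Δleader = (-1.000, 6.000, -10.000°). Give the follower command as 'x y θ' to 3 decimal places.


-3.000 5.000 -11.000

axis x: 4·-1.000 + 1 = -3.000
axis y: 1/2·6.000 + 2 = 5.000
axis θ: 1·-10.000 + -1 = -11.000


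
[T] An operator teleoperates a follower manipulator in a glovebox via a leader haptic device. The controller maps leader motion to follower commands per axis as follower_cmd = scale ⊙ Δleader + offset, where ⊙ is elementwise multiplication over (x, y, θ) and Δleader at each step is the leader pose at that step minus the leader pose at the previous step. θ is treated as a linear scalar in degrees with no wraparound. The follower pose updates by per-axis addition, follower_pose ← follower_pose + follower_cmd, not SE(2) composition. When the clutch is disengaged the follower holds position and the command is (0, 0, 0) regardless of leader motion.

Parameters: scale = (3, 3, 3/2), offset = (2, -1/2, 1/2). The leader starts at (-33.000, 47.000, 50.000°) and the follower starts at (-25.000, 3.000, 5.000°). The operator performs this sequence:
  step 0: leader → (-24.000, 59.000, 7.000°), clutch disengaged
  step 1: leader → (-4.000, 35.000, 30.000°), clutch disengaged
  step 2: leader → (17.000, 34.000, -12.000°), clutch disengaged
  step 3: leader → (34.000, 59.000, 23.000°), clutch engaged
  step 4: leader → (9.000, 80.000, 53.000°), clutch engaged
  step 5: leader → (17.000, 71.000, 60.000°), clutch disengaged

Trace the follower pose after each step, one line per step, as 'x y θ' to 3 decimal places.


step 0: Δleader=(9.000, 12.000, -43.000°), disengaged; cmd=(0,0,0) → follower holds at (-25.000, 3.000, 5.000°)
step 1: Δleader=(20.000, -24.000, 23.000°), disengaged; cmd=(0,0,0) → follower holds at (-25.000, 3.000, 5.000°)
step 2: Δleader=(21.000, -1.000, -42.000°), disengaged; cmd=(0,0,0) → follower holds at (-25.000, 3.000, 5.000°)
step 3: Δleader=(17.000, 25.000, 35.000°), engaged; cmd=(53.000, 74.500, 53.000°) → follower=(28.000, 77.500, 58.000°)
step 4: Δleader=(-25.000, 21.000, 30.000°), engaged; cmd=(-73.000, 62.500, 45.500°) → follower=(-45.000, 140.000, 103.500°)
step 5: Δleader=(8.000, -9.000, 7.000°), disengaged; cmd=(0,0,0) → follower holds at (-45.000, 140.000, 103.500°)

-25.000 3.000 5.000
-25.000 3.000 5.000
-25.000 3.000 5.000
28.000 77.500 58.000
-45.000 140.000 103.500
-45.000 140.000 103.500


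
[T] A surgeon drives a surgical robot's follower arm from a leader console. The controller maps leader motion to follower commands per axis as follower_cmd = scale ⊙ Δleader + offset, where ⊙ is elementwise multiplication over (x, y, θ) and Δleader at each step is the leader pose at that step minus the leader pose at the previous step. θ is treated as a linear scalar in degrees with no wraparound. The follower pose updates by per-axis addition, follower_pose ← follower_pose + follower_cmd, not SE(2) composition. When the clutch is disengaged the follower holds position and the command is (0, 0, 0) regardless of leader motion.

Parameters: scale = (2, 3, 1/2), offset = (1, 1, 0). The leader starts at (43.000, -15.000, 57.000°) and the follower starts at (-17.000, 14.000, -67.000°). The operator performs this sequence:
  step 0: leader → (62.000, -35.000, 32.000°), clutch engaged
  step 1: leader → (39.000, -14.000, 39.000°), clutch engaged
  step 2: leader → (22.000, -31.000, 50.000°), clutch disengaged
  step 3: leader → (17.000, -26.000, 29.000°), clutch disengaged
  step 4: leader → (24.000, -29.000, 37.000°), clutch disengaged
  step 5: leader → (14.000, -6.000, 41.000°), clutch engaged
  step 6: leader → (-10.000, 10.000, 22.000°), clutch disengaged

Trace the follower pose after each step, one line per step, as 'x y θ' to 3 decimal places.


step 0: Δleader=(19.000, -20.000, -25.000°), engaged; cmd=(39.000, -59.000, -12.500°) → follower=(22.000, -45.000, -79.500°)
step 1: Δleader=(-23.000, 21.000, 7.000°), engaged; cmd=(-45.000, 64.000, 3.500°) → follower=(-23.000, 19.000, -76.000°)
step 2: Δleader=(-17.000, -17.000, 11.000°), disengaged; cmd=(0,0,0) → follower holds at (-23.000, 19.000, -76.000°)
step 3: Δleader=(-5.000, 5.000, -21.000°), disengaged; cmd=(0,0,0) → follower holds at (-23.000, 19.000, -76.000°)
step 4: Δleader=(7.000, -3.000, 8.000°), disengaged; cmd=(0,0,0) → follower holds at (-23.000, 19.000, -76.000°)
step 5: Δleader=(-10.000, 23.000, 4.000°), engaged; cmd=(-19.000, 70.000, 2.000°) → follower=(-42.000, 89.000, -74.000°)
step 6: Δleader=(-24.000, 16.000, -19.000°), disengaged; cmd=(0,0,0) → follower holds at (-42.000, 89.000, -74.000°)

22.000 -45.000 -79.500
-23.000 19.000 -76.000
-23.000 19.000 -76.000
-23.000 19.000 -76.000
-23.000 19.000 -76.000
-42.000 89.000 -74.000
-42.000 89.000 -74.000


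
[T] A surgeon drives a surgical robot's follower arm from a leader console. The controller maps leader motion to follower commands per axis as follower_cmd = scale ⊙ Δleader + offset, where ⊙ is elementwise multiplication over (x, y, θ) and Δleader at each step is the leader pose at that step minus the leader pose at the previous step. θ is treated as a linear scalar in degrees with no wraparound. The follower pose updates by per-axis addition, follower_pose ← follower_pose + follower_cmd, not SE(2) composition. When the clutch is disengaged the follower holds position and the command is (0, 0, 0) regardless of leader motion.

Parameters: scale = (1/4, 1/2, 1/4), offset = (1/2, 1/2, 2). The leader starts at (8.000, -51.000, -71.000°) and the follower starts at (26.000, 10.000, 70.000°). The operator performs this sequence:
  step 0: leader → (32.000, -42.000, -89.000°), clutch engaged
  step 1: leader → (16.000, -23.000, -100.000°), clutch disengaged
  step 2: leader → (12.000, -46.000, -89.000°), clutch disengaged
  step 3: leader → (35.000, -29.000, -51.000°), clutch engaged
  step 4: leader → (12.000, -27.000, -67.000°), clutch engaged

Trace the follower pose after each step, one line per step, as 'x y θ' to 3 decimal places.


32.500 15.000 67.500
32.500 15.000 67.500
32.500 15.000 67.500
38.750 24.000 79.000
33.500 25.500 77.000

step 0: Δleader=(24.000, 9.000, -18.000°), engaged; cmd=(6.500, 5.000, -2.500°) → follower=(32.500, 15.000, 67.500°)
step 1: Δleader=(-16.000, 19.000, -11.000°), disengaged; cmd=(0,0,0) → follower holds at (32.500, 15.000, 67.500°)
step 2: Δleader=(-4.000, -23.000, 11.000°), disengaged; cmd=(0,0,0) → follower holds at (32.500, 15.000, 67.500°)
step 3: Δleader=(23.000, 17.000, 38.000°), engaged; cmd=(6.250, 9.000, 11.500°) → follower=(38.750, 24.000, 79.000°)
step 4: Δleader=(-23.000, 2.000, -16.000°), engaged; cmd=(-5.250, 1.500, -2.000°) → follower=(33.500, 25.500, 77.000°)


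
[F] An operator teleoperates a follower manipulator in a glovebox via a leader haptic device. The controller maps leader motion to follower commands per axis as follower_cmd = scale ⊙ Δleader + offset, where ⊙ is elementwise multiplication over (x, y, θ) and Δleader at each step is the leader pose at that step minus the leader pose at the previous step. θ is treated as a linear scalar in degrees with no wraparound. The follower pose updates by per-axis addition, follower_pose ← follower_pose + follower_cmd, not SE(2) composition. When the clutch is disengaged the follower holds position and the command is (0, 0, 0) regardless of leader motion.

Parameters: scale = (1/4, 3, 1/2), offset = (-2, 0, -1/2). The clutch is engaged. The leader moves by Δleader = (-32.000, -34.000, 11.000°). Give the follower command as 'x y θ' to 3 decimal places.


-10.000 -102.000 5.000

axis x: 1/4·-32.000 + -2 = -10.000
axis y: 3·-34.000 + 0 = -102.000
axis θ: 1/2·11.000 + -1/2 = 5.000


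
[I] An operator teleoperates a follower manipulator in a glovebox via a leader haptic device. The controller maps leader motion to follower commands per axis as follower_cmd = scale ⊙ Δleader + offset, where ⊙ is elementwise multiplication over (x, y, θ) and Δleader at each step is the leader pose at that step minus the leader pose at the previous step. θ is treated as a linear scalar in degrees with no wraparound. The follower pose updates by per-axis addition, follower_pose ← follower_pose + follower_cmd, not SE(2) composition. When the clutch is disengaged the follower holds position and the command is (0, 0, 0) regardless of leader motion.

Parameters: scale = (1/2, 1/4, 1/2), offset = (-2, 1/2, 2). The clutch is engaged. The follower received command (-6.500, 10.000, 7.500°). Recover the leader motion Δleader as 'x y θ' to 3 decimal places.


-9.000 38.000 11.000

axis x: (-6.500 − -2) / (1/2) = -9.000
axis y: (10.000 − 1/2) / (1/4) = 38.000
axis θ: (7.500 − 2) / (1/2) = 11.000


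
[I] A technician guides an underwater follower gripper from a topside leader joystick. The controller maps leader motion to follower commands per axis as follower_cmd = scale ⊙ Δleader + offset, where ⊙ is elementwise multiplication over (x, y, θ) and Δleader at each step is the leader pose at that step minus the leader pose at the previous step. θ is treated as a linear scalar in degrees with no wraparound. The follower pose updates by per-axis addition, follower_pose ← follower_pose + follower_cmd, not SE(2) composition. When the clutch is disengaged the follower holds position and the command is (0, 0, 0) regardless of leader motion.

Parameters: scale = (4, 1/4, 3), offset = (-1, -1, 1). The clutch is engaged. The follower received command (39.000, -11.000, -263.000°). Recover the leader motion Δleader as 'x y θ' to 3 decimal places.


10.000 -40.000 -88.000

axis x: (39.000 − -1) / (4) = 10.000
axis y: (-11.000 − -1) / (1/4) = -40.000
axis θ: (-263.000 − 1) / (3) = -88.000


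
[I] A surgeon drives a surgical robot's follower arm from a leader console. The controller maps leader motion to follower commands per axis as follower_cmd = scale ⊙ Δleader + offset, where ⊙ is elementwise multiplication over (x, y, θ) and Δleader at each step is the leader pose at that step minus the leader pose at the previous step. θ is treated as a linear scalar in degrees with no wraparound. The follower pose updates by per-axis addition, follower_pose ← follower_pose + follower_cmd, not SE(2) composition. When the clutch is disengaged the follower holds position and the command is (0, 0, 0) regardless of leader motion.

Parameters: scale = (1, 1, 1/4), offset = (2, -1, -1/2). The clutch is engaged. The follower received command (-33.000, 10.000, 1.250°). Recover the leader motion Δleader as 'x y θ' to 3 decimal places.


-35.000 11.000 7.000

axis x: (-33.000 − 2) / (1) = -35.000
axis y: (10.000 − -1) / (1) = 11.000
axis θ: (1.250 − -1/2) / (1/4) = 7.000


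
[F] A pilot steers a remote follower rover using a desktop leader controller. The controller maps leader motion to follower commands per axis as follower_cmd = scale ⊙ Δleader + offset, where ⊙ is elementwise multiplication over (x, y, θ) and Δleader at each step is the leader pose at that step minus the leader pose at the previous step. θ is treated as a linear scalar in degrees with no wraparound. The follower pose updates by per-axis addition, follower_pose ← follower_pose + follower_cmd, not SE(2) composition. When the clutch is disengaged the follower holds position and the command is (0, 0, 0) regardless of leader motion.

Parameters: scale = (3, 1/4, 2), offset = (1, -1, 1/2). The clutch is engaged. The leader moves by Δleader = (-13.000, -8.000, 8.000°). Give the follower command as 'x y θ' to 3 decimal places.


axis x: 3·-13.000 + 1 = -38.000
axis y: 1/4·-8.000 + -1 = -3.000
axis θ: 2·8.000 + 1/2 = 16.500

-38.000 -3.000 16.500


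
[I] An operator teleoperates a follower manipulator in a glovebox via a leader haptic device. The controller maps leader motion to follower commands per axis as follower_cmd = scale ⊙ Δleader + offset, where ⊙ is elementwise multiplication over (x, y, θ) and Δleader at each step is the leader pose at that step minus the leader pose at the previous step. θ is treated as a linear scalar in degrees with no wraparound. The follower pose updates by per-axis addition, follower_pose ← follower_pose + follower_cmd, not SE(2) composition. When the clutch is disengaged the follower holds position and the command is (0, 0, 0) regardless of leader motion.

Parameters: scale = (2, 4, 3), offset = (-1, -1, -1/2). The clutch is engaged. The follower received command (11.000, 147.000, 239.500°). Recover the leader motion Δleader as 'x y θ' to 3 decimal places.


6.000 37.000 80.000

axis x: (11.000 − -1) / (2) = 6.000
axis y: (147.000 − -1) / (4) = 37.000
axis θ: (239.500 − -1/2) / (3) = 80.000


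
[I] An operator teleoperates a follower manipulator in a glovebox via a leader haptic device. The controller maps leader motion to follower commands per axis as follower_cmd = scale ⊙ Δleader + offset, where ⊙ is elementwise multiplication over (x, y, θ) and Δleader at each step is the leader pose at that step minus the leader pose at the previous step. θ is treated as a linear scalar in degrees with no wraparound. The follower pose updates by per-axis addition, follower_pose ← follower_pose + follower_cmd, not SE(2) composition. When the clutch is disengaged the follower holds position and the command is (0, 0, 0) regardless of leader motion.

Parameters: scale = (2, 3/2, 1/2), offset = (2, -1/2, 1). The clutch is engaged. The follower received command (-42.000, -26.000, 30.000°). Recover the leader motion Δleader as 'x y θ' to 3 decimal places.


-22.000 -17.000 58.000

axis x: (-42.000 − 2) / (2) = -22.000
axis y: (-26.000 − -1/2) / (3/2) = -17.000
axis θ: (30.000 − 1) / (1/2) = 58.000


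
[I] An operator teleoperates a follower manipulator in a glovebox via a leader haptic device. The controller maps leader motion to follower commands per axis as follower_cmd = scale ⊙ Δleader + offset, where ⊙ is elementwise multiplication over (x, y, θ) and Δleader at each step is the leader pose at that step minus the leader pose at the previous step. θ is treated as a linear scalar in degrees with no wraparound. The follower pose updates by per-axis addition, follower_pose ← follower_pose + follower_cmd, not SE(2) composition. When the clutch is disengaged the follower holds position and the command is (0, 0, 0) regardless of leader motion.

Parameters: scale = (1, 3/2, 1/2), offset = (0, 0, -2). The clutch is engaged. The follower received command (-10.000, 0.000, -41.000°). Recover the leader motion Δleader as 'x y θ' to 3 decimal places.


-10.000 0.000 -78.000

axis x: (-10.000 − 0) / (1) = -10.000
axis y: (0.000 − 0) / (3/2) = 0.000
axis θ: (-41.000 − -2) / (1/2) = -78.000


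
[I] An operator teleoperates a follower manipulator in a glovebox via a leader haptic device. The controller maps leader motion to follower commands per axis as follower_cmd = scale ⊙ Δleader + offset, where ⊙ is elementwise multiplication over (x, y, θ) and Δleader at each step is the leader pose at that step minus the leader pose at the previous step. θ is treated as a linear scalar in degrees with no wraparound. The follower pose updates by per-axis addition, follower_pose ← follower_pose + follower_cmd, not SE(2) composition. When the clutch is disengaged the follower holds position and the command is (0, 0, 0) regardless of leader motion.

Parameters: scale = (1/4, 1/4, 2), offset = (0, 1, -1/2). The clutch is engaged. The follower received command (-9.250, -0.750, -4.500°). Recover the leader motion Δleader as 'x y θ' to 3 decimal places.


-37.000 -7.000 -2.000

axis x: (-9.250 − 0) / (1/4) = -37.000
axis y: (-0.750 − 1) / (1/4) = -7.000
axis θ: (-4.500 − -1/2) / (2) = -2.000


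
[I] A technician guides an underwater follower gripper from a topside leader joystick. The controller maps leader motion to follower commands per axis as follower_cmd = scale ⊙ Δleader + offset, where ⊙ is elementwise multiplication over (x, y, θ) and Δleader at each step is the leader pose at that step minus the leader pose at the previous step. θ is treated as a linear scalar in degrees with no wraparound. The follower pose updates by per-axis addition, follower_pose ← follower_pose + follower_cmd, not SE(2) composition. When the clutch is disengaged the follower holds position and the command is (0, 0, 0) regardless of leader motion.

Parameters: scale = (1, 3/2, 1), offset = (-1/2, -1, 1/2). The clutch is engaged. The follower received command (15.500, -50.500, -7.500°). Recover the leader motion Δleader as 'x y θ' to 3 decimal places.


axis x: (15.500 − -1/2) / (1) = 16.000
axis y: (-50.500 − -1) / (3/2) = -33.000
axis θ: (-7.500 − 1/2) / (1) = -8.000

16.000 -33.000 -8.000


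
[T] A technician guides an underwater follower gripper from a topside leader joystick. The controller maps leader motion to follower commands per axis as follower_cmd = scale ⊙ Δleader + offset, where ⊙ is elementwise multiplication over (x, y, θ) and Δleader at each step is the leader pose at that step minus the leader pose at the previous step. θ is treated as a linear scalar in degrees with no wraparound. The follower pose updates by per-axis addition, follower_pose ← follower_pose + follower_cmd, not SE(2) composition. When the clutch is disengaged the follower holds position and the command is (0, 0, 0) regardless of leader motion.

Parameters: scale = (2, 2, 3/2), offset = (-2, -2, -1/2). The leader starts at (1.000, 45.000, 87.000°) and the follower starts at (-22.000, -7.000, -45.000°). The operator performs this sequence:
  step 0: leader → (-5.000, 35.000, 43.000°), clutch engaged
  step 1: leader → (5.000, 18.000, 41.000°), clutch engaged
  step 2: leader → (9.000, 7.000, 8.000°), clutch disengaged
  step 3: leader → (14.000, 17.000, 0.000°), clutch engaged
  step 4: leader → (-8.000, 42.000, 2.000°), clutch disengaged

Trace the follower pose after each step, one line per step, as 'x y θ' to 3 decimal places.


step 0: Δleader=(-6.000, -10.000, -44.000°), engaged; cmd=(-14.000, -22.000, -66.500°) → follower=(-36.000, -29.000, -111.500°)
step 1: Δleader=(10.000, -17.000, -2.000°), engaged; cmd=(18.000, -36.000, -3.500°) → follower=(-18.000, -65.000, -115.000°)
step 2: Δleader=(4.000, -11.000, -33.000°), disengaged; cmd=(0,0,0) → follower holds at (-18.000, -65.000, -115.000°)
step 3: Δleader=(5.000, 10.000, -8.000°), engaged; cmd=(8.000, 18.000, -12.500°) → follower=(-10.000, -47.000, -127.500°)
step 4: Δleader=(-22.000, 25.000, 2.000°), disengaged; cmd=(0,0,0) → follower holds at (-10.000, -47.000, -127.500°)

-36.000 -29.000 -111.500
-18.000 -65.000 -115.000
-18.000 -65.000 -115.000
-10.000 -47.000 -127.500
-10.000 -47.000 -127.500


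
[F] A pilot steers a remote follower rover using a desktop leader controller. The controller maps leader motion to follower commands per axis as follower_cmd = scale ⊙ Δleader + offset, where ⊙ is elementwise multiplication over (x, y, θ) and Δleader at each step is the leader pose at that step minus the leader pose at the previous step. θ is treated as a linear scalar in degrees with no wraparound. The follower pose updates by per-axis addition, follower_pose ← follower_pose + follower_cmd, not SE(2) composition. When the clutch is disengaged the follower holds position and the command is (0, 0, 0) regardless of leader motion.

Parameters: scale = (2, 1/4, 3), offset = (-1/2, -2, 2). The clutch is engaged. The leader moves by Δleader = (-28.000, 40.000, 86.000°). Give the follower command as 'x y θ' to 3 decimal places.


-56.500 8.000 260.000

axis x: 2·-28.000 + -1/2 = -56.500
axis y: 1/4·40.000 + -2 = 8.000
axis θ: 3·86.000 + 2 = 260.000


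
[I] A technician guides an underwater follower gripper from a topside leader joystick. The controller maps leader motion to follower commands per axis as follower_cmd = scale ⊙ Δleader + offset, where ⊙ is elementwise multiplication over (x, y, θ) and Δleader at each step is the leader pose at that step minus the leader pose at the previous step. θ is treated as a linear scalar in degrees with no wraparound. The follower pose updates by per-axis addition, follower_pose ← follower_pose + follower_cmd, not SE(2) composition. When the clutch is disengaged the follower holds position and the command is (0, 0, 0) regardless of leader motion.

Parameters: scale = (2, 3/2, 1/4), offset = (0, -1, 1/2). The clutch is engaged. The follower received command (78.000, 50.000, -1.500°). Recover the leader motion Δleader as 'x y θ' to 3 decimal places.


39.000 34.000 -8.000

axis x: (78.000 − 0) / (2) = 39.000
axis y: (50.000 − -1) / (3/2) = 34.000
axis θ: (-1.500 − 1/2) / (1/4) = -8.000


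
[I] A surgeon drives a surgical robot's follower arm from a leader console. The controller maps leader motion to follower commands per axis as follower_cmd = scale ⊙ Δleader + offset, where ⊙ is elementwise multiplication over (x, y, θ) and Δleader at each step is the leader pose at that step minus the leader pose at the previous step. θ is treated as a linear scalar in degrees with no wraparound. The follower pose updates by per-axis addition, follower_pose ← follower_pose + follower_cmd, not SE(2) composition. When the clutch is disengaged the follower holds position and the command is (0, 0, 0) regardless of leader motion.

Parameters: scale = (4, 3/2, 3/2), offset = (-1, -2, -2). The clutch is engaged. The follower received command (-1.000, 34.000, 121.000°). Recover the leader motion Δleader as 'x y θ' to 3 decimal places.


0.000 24.000 82.000

axis x: (-1.000 − -1) / (4) = 0.000
axis y: (34.000 − -2) / (3/2) = 24.000
axis θ: (121.000 − -2) / (3/2) = 82.000


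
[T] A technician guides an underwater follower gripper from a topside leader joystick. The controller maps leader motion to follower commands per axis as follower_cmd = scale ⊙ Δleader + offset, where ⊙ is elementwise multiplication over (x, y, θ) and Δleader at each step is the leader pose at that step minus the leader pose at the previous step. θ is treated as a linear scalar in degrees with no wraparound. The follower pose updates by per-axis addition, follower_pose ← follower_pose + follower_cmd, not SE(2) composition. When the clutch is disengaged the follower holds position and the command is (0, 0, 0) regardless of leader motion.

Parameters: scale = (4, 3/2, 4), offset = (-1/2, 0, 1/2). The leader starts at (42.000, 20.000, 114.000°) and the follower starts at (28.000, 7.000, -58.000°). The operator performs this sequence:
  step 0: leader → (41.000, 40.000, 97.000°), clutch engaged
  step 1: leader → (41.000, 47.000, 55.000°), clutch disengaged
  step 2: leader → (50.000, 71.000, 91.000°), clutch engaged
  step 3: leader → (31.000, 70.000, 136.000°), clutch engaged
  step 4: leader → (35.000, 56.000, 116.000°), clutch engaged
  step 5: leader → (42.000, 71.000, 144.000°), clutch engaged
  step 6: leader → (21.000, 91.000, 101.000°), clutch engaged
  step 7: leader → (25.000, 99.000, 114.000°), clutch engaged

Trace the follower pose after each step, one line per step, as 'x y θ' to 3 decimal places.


step 0: Δleader=(-1.000, 20.000, -17.000°), engaged; cmd=(-4.500, 30.000, -67.500°) → follower=(23.500, 37.000, -125.500°)
step 1: Δleader=(0.000, 7.000, -42.000°), disengaged; cmd=(0,0,0) → follower holds at (23.500, 37.000, -125.500°)
step 2: Δleader=(9.000, 24.000, 36.000°), engaged; cmd=(35.500, 36.000, 144.500°) → follower=(59.000, 73.000, 19.000°)
step 3: Δleader=(-19.000, -1.000, 45.000°), engaged; cmd=(-76.500, -1.500, 180.500°) → follower=(-17.500, 71.500, 199.500°)
step 4: Δleader=(4.000, -14.000, -20.000°), engaged; cmd=(15.500, -21.000, -79.500°) → follower=(-2.000, 50.500, 120.000°)
step 5: Δleader=(7.000, 15.000, 28.000°), engaged; cmd=(27.500, 22.500, 112.500°) → follower=(25.500, 73.000, 232.500°)
step 6: Δleader=(-21.000, 20.000, -43.000°), engaged; cmd=(-84.500, 30.000, -171.500°) → follower=(-59.000, 103.000, 61.000°)
step 7: Δleader=(4.000, 8.000, 13.000°), engaged; cmd=(15.500, 12.000, 52.500°) → follower=(-43.500, 115.000, 113.500°)

23.500 37.000 -125.500
23.500 37.000 -125.500
59.000 73.000 19.000
-17.500 71.500 199.500
-2.000 50.500 120.000
25.500 73.000 232.500
-59.000 103.000 61.000
-43.500 115.000 113.500


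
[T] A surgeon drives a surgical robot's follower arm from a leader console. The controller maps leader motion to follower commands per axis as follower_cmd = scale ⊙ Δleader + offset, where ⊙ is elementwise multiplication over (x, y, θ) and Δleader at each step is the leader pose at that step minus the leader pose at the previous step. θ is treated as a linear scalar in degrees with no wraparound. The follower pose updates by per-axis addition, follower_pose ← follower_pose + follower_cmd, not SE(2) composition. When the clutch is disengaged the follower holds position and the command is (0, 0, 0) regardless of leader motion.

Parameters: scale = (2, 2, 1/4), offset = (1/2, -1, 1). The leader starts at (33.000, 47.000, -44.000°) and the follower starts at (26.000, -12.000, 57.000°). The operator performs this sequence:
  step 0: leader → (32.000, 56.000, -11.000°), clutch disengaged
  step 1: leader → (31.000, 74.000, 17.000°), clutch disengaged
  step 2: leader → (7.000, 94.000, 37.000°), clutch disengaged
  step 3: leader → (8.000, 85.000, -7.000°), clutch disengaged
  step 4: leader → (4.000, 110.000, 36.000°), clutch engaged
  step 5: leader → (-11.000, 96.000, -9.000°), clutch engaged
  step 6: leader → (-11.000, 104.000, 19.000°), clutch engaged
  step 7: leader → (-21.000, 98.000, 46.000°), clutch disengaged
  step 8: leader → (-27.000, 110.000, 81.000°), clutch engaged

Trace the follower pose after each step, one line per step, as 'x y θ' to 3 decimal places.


step 0: Δleader=(-1.000, 9.000, 33.000°), disengaged; cmd=(0,0,0) → follower holds at (26.000, -12.000, 57.000°)
step 1: Δleader=(-1.000, 18.000, 28.000°), disengaged; cmd=(0,0,0) → follower holds at (26.000, -12.000, 57.000°)
step 2: Δleader=(-24.000, 20.000, 20.000°), disengaged; cmd=(0,0,0) → follower holds at (26.000, -12.000, 57.000°)
step 3: Δleader=(1.000, -9.000, -44.000°), disengaged; cmd=(0,0,0) → follower holds at (26.000, -12.000, 57.000°)
step 4: Δleader=(-4.000, 25.000, 43.000°), engaged; cmd=(-7.500, 49.000, 11.750°) → follower=(18.500, 37.000, 68.750°)
step 5: Δleader=(-15.000, -14.000, -45.000°), engaged; cmd=(-29.500, -29.000, -10.250°) → follower=(-11.000, 8.000, 58.500°)
step 6: Δleader=(0.000, 8.000, 28.000°), engaged; cmd=(0.500, 15.000, 8.000°) → follower=(-10.500, 23.000, 66.500°)
step 7: Δleader=(-10.000, -6.000, 27.000°), disengaged; cmd=(0,0,0) → follower holds at (-10.500, 23.000, 66.500°)
step 8: Δleader=(-6.000, 12.000, 35.000°), engaged; cmd=(-11.500, 23.000, 9.750°) → follower=(-22.000, 46.000, 76.250°)

26.000 -12.000 57.000
26.000 -12.000 57.000
26.000 -12.000 57.000
26.000 -12.000 57.000
18.500 37.000 68.750
-11.000 8.000 58.500
-10.500 23.000 66.500
-10.500 23.000 66.500
-22.000 46.000 76.250


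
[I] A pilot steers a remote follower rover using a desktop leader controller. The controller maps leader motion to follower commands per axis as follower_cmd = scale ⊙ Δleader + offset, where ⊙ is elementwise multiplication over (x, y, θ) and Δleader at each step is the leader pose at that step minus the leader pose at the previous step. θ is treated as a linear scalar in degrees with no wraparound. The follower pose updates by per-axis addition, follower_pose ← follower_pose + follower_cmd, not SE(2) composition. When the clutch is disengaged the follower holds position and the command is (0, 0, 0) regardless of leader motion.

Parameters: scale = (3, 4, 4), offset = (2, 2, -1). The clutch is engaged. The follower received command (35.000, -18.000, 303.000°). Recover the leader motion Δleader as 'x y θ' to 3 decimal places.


axis x: (35.000 − 2) / (3) = 11.000
axis y: (-18.000 − 2) / (4) = -5.000
axis θ: (303.000 − -1) / (4) = 76.000

11.000 -5.000 76.000


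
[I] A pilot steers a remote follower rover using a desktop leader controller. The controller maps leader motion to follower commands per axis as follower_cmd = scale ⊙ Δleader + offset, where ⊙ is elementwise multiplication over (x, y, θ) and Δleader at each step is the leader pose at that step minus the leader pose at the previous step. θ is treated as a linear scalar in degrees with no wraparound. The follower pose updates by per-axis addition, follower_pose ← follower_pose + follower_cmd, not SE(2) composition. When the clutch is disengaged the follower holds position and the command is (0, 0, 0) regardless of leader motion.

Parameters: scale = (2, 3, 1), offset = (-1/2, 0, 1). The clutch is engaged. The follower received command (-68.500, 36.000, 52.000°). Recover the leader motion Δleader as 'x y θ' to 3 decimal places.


-34.000 12.000 51.000

axis x: (-68.500 − -1/2) / (2) = -34.000
axis y: (36.000 − 0) / (3) = 12.000
axis θ: (52.000 − 1) / (1) = 51.000


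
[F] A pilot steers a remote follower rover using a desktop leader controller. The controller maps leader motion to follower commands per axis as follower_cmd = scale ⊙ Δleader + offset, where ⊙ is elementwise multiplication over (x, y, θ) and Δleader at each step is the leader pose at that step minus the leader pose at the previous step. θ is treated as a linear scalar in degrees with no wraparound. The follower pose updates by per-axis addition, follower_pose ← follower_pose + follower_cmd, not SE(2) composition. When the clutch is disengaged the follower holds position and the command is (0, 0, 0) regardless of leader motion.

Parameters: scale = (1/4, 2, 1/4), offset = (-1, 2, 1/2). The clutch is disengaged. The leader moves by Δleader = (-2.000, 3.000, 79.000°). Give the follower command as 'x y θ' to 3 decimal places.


clutch disengaged → follower holds; cmd = (0, 0, 0)

0.000 0.000 0.000


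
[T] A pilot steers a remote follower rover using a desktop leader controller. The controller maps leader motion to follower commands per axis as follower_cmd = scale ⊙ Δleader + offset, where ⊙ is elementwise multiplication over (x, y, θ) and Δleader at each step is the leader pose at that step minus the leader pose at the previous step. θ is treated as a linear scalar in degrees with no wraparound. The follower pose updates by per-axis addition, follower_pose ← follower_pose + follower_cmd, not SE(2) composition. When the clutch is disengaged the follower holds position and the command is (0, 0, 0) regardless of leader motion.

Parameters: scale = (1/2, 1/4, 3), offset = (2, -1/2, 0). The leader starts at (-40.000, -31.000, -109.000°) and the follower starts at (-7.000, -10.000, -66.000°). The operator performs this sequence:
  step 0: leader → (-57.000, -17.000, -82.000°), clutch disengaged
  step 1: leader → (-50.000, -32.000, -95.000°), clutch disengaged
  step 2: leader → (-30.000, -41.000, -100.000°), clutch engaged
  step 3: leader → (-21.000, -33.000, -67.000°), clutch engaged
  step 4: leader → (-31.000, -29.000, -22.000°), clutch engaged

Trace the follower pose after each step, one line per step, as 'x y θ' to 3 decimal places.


-7.000 -10.000 -66.000
-7.000 -10.000 -66.000
5.000 -12.750 -81.000
11.500 -11.250 18.000
8.500 -10.750 153.000

step 0: Δleader=(-17.000, 14.000, 27.000°), disengaged; cmd=(0,0,0) → follower holds at (-7.000, -10.000, -66.000°)
step 1: Δleader=(7.000, -15.000, -13.000°), disengaged; cmd=(0,0,0) → follower holds at (-7.000, -10.000, -66.000°)
step 2: Δleader=(20.000, -9.000, -5.000°), engaged; cmd=(12.000, -2.750, -15.000°) → follower=(5.000, -12.750, -81.000°)
step 3: Δleader=(9.000, 8.000, 33.000°), engaged; cmd=(6.500, 1.500, 99.000°) → follower=(11.500, -11.250, 18.000°)
step 4: Δleader=(-10.000, 4.000, 45.000°), engaged; cmd=(-3.000, 0.500, 135.000°) → follower=(8.500, -10.750, 153.000°)


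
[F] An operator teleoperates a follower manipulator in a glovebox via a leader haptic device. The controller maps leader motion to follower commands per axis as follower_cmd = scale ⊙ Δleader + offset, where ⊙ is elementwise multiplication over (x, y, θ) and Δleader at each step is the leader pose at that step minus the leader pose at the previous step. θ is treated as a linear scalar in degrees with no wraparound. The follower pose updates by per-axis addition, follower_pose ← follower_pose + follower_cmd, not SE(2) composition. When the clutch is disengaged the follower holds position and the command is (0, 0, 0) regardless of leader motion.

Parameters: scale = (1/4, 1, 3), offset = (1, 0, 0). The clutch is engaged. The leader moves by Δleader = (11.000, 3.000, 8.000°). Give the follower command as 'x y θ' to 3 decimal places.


axis x: 1/4·11.000 + 1 = 3.750
axis y: 1·3.000 + 0 = 3.000
axis θ: 3·8.000 + 0 = 24.000

3.750 3.000 24.000


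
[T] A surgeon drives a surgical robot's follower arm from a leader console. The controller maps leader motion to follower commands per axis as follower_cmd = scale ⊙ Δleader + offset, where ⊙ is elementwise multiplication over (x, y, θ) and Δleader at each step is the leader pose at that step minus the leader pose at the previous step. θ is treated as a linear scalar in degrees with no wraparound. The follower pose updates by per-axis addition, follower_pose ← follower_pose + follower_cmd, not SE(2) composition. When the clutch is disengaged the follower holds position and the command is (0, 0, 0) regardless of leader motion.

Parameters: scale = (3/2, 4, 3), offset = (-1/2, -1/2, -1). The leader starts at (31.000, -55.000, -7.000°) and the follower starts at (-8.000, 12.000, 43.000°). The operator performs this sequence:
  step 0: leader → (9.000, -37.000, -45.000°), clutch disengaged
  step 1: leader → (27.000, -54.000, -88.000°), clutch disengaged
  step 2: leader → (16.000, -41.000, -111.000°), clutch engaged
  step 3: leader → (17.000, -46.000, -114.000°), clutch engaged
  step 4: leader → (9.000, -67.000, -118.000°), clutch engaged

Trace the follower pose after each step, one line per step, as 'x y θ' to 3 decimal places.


step 0: Δleader=(-22.000, 18.000, -38.000°), disengaged; cmd=(0,0,0) → follower holds at (-8.000, 12.000, 43.000°)
step 1: Δleader=(18.000, -17.000, -43.000°), disengaged; cmd=(0,0,0) → follower holds at (-8.000, 12.000, 43.000°)
step 2: Δleader=(-11.000, 13.000, -23.000°), engaged; cmd=(-17.000, 51.500, -70.000°) → follower=(-25.000, 63.500, -27.000°)
step 3: Δleader=(1.000, -5.000, -3.000°), engaged; cmd=(1.000, -20.500, -10.000°) → follower=(-24.000, 43.000, -37.000°)
step 4: Δleader=(-8.000, -21.000, -4.000°), engaged; cmd=(-12.500, -84.500, -13.000°) → follower=(-36.500, -41.500, -50.000°)

-8.000 12.000 43.000
-8.000 12.000 43.000
-25.000 63.500 -27.000
-24.000 43.000 -37.000
-36.500 -41.500 -50.000


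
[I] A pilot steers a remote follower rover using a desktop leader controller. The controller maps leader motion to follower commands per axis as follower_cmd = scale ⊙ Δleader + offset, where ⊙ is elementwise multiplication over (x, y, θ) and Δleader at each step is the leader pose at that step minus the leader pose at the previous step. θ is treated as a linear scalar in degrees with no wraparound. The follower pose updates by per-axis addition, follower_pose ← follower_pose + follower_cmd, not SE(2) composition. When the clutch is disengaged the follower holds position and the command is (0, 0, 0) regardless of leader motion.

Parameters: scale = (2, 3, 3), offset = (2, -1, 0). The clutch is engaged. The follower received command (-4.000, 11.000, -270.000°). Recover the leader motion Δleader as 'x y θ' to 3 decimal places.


-3.000 4.000 -90.000

axis x: (-4.000 − 2) / (2) = -3.000
axis y: (11.000 − -1) / (3) = 4.000
axis θ: (-270.000 − 0) / (3) = -90.000


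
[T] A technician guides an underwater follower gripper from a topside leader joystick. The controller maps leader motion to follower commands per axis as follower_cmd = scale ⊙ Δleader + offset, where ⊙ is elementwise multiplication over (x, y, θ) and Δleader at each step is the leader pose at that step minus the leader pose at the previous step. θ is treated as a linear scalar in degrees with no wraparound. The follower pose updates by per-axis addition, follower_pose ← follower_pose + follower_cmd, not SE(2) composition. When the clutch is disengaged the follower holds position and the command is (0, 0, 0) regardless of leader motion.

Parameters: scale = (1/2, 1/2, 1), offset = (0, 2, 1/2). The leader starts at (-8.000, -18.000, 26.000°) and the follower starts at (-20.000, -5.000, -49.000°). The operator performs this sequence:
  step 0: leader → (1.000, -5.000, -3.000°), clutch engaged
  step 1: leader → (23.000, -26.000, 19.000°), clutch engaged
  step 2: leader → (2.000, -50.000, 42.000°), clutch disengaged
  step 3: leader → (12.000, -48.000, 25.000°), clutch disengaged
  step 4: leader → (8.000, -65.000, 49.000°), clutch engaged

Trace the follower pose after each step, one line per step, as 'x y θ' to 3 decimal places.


-15.500 3.500 -77.500
-4.500 -5.000 -55.000
-4.500 -5.000 -55.000
-4.500 -5.000 -55.000
-6.500 -11.500 -30.500

step 0: Δleader=(9.000, 13.000, -29.000°), engaged; cmd=(4.500, 8.500, -28.500°) → follower=(-15.500, 3.500, -77.500°)
step 1: Δleader=(22.000, -21.000, 22.000°), engaged; cmd=(11.000, -8.500, 22.500°) → follower=(-4.500, -5.000, -55.000°)
step 2: Δleader=(-21.000, -24.000, 23.000°), disengaged; cmd=(0,0,0) → follower holds at (-4.500, -5.000, -55.000°)
step 3: Δleader=(10.000, 2.000, -17.000°), disengaged; cmd=(0,0,0) → follower holds at (-4.500, -5.000, -55.000°)
step 4: Δleader=(-4.000, -17.000, 24.000°), engaged; cmd=(-2.000, -6.500, 24.500°) → follower=(-6.500, -11.500, -30.500°)


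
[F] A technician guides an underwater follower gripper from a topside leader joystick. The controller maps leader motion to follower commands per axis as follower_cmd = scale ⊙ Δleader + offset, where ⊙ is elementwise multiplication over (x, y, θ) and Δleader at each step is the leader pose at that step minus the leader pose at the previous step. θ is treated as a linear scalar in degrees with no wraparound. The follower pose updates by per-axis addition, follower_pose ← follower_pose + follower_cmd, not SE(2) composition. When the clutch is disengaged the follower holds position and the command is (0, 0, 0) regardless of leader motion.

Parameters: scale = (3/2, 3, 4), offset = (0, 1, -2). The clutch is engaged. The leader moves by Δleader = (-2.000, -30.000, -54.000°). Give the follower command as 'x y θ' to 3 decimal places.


axis x: 3/2·-2.000 + 0 = -3.000
axis y: 3·-30.000 + 1 = -89.000
axis θ: 4·-54.000 + -2 = -218.000

-3.000 -89.000 -218.000
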